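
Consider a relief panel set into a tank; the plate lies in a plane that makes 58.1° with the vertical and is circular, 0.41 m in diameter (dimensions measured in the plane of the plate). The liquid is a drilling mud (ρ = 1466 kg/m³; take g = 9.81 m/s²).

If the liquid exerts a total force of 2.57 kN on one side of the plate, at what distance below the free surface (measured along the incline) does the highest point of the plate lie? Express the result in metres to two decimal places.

γ = ρg = 1466 × 9.81 / 1000 = 14.38146 kN/m³.
A = π(0.205)² = 0.132025 m².
From F = γ·h_c·A, the centroid depth is h_c = 2.57/(14.38146 × 0.132025) = 1.35355 m.
The plate makes 58.1° with the vertical, i.e. θ = 90° − 58.1° = 31.9° to the horizontal. Measuring y along the incline from the free-surface line, vertical depth h = y·sinθ with sinθ = 0.528438.
Along the incline, y_c = h_c/sinθ = 1.35355/0.528438 = 2.56142 m.
The centroid is at the centre, 0.205 m below the top of the plate, so the highest point sits at y_top = 2.56142 − 0.205 = 2.35642 m along the incline.

y_top ≈ 2.36 m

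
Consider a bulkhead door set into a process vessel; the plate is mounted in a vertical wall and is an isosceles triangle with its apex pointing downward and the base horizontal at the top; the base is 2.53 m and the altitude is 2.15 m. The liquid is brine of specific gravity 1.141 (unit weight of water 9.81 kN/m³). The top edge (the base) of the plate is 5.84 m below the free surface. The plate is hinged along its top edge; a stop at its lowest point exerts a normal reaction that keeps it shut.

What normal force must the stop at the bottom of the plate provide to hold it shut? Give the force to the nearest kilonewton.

P ≈ 70 kN

γ = 1.141 × 9.81 = 11.19321 kN/m³.
With the apex down, the centroid sits h/3 = 2.15/3 = 0.716667 m below the base (the top edge), so the centroid depth is h_c = 5.84 + 0.716667 = 6.55667 m.
A = ½ × 2.53 × 2.15 = 2.71975 m².
Resultant F = γ·h_c·A = 11.19321 × 6.55667 × 2.71975 = 199.603 kN.
I_c = b·h³/36 = 2.53 × 2.15³/36 = 0.698447 m⁴.
Centre of pressure: y_p = y_c + I_c/(y_c·A) = 6.55667 + 0.698447/(6.55667 × 2.71975) = 6.55667 + 0.0391671 = 6.59584 m along the plane.
The resultant acts 0.716667 + 0.0391671 = 0.755834 m (along the plate) below the hinge at the top edge, so the moment about the hinge is M = F × 0.755834 = 199.603 × 0.755834 = 150.867 kN·m.
A normal force at the bottom, 2.15 m from the hinge, must supply this moment: P = 150.867/2.15 = 70.1707 kN.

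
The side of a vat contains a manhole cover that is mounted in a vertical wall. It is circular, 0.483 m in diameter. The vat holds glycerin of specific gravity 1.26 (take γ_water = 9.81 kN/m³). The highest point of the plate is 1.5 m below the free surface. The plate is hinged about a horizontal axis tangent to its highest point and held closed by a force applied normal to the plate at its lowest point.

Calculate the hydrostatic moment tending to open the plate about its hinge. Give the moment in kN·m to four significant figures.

γ = 1.26 × 9.81 = 12.3606 kN/m³.
The centroid is at the centre, 0.2415 m below the top of the plate, so the centroid depth is h_c = 1.5 + 0.2415 = 1.7415 m.
A = π(0.2415)² = 0.183225 m².
Resultant F = γ·h_c·A = 12.3606 × 1.7415 × 0.183225 = 3.9441 kN.
I_c = πr⁴/4 = π × 0.2415⁴/4 = 0.00267152 m⁴.
Centre of pressure: y_p = y_c + I_c/(y_c·A) = 1.7415 + 0.00267152/(1.7415 × 0.183225) = 1.7415 + 0.0083724 = 1.74987 m along the plane.
The resultant acts 0.2415 + 0.0083724 = 0.249872 m (along the plate) below the hinge at the top edge, so the moment about the hinge is M = F × 0.249872 = 3.9441 × 0.249872 = 0.98552 kN·m.

M ≈ 0.9855 kN·m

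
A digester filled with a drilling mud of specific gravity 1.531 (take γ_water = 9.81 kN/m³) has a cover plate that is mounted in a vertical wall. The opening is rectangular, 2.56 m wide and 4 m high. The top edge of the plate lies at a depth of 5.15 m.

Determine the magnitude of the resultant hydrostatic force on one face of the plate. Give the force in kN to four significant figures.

F ≈ 1100 kN

γ = 1.531 × 9.81 = 15.01911 kN/m³.
The centroid lies 4/2 = 2 m below the top edge, so the centroid depth is h_c = 5.15 + 2 = 7.15 m.
A = 2.56 × 4 = 10.24 m².
Resultant F = γ·h_c·A = 15.01911 × 7.15 × 10.24 = 1099.64 kN.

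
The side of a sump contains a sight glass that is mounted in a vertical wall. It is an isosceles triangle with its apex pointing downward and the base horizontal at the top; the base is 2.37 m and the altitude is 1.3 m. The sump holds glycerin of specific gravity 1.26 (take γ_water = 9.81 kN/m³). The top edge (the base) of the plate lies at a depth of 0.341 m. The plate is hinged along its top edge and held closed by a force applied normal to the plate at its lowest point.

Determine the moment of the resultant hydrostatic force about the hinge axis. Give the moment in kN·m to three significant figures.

γ = 1.26 × 9.81 = 12.3606 kN/m³.
With the apex down, the centroid sits h/3 = 1.3/3 = 0.433333 m below the base (the top edge), so the centroid depth is h_c = 0.341 + 0.433333 = 0.774333 m.
A = ½ × 2.37 × 1.3 = 1.5405 m².
Resultant F = γ·h_c·A = 12.3606 × 0.774333 × 1.5405 = 14.7445 kN.
I_c = b·h³/36 = 2.37 × 1.3³/36 = 0.144636 m⁴.
Centre of pressure: y_p = y_c + I_c/(y_c·A) = 0.774333 + 0.144636/(0.774333 × 1.5405) = 0.774333 + 0.121251 = 0.895584 m along the plane.
The resultant acts 0.433333 + 0.121251 = 0.554584 m (along the plate) below the hinge at the top edge, so the moment about the hinge is M = F × 0.554584 = 14.7445 × 0.554584 = 8.17706 kN·m.

M ≈ 8.18 kN·m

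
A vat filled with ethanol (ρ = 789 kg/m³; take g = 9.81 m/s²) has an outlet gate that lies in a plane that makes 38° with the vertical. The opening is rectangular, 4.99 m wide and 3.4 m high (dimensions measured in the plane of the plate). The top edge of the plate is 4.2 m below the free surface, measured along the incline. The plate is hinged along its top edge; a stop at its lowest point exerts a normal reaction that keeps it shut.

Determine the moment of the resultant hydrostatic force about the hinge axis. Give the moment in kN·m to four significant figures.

M ≈ 1138 kN·m

γ = ρg = 789 × 9.81 / 1000 = 7.74009 kN/m³.
The plate makes 38° with the vertical, i.e. θ = 90° − 38° = 52° to the horizontal. Measuring y along the incline from the free-surface line, vertical depth h = y·sinθ with sinθ = 0.788011.
The centroid lies 3.4/2 = 1.7 m below the top edge, so y_c = 4.2 + 1.7 = 5.9 m and h_c = 5.9 × 0.788011 = 4.64926 m.
A = 4.99 × 3.4 = 16.966 m².
Resultant F = γ·h_c·A = 7.74009 × 4.64926 × 16.966 = 610.533 kN.
I_c = b·h³/12 = 4.99 × 3.4³/12 = 16.3439 m⁴.
Centre of pressure: y_p = y_c + I_c/(y_c·A) = 5.9 + 16.3439/(5.9 × 16.966) = 5.9 + 0.163277 = 6.06328 m along the plane.
The resultant acts 1.7 + 0.163277 = 1.86328 m (along the plate) below the hinge at the top edge, so the moment about the hinge is M = F × 1.86328 = 610.533 × 1.86328 = 1137.59 kN·m.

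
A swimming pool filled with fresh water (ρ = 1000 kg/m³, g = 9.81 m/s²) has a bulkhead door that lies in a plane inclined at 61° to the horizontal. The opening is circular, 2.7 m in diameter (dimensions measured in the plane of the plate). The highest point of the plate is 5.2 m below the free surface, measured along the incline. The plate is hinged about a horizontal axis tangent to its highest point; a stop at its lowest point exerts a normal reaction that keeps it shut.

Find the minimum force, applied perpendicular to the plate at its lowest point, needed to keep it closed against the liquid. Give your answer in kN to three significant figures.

P ≈ 169 kN

γ = ρg = 1000 × 9.81 = 9810 N/m³ = 9.81 kN/m³.
Let θ = 61° be the plate's angle to the horizontal; measure y along the incline from where the plane meets the free surface. Vertical depth h = y·sinθ with sinθ = 0.874620.
The centroid is at the centre, 1.35 m below the top of the plate, so y_c = 5.2 + 1.35 = 6.55 m and h_c = 6.55 × 0.874620 = 5.72876 m.
A = π(1.35)² = 5.72555 m².
Resultant F = γ·h_c·A = 9.81 × 5.72876 × 5.72555 = 321.771 kN.
I_c = πr⁴/4 = π × 1.35⁴/4 = 2.6087 m⁴.
Centre of pressure: y_p = y_c + I_c/(y_c·A) = 6.55 + 2.6087/(6.55 × 5.72555) = 6.55 + 0.069561 = 6.61956 m along the plane.
The resultant acts 1.35 + 0.069561 = 1.41956 m (along the plate) below the hinge at the top edge, so the moment about the hinge is M = F × 1.41956 = 321.771 × 1.41956 = 456.773 kN·m.
A normal force at the bottom, 2.7 m from the hinge, must supply this moment: P = 456.773/2.7 = 169.175 kN.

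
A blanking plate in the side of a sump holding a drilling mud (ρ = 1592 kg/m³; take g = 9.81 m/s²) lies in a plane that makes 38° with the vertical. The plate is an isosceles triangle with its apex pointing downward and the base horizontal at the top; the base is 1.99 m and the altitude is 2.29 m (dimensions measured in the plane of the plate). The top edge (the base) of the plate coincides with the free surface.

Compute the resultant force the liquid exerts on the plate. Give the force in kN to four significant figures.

F ≈ 21.41 kN

γ = ρg = 1592 × 9.81 / 1000 = 15.61752 kN/m³.
The plate makes 38° with the vertical, i.e. θ = 90° − 38° = 52° to the horizontal. Measuring y along the incline from the free-surface line, vertical depth h = y·sinθ with sinθ = 0.788011.
With the apex down, the centroid sits h/3 = 2.29/3 = 0.763333 m below the base (the top edge), so y_c = 0.763333 m and h_c = 0.763333 × 0.788011 = 0.601515 m.
A = ½ × 1.99 × 2.29 = 2.27855 m².
Resultant F = γ·h_c·A = 15.61752 × 0.601515 × 2.27855 = 21.4051 kN.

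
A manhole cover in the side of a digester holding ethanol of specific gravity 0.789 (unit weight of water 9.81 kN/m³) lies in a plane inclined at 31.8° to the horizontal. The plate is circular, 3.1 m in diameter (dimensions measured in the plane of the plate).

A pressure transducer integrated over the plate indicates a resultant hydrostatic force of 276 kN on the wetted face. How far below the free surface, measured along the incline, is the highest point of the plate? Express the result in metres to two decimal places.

γ = 0.789 × 9.81 = 7.74009 kN/m³.
A = π(1.55)² = 7.54768 m².
From F = γ·h_c·A, the centroid depth is h_c = 276/(7.74009 × 7.54768) = 4.72443 m.
Let θ = 31.8° be the plate's angle to the horizontal; measure y along the incline from where the plane meets the free surface. Vertical depth h = y·sinθ with sinθ = 0.526956.
Along the incline, y_c = h_c/sinθ = 4.72443/0.526956 = 8.96551 m.
The centroid is at the centre, 1.55 m below the top of the plate, so the highest point sits at y_top = 8.96551 − 1.55 = 7.41551 m along the incline.

y_top ≈ 7.42 m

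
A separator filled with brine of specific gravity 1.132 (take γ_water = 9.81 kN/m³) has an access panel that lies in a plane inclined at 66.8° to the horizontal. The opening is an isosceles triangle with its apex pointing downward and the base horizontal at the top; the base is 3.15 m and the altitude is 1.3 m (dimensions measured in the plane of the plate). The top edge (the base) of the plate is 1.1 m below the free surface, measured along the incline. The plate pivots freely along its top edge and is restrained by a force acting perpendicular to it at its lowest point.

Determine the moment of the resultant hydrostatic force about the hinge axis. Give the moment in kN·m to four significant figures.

M ≈ 15.85 kN·m

γ = 1.132 × 9.81 = 11.10492 kN/m³.
Let θ = 66.8° be the plate's angle to the horizontal; measure y along the incline from where the plane meets the free surface. Vertical depth h = y·sinθ with sinθ = 0.919135.
With the apex down, the centroid sits h/3 = 1.3/3 = 0.433333 m below the base (the top edge), so y_c = 1.1 + 0.433333 = 1.53333 m and h_c = 1.53333 × 0.919135 = 1.40934 m.
A = ½ × 3.15 × 1.3 = 2.0475 m².
Resultant F = γ·h_c·A = 11.10492 × 1.40934 × 2.0475 = 32.0446 kN.
I_c = b·h³/36 = 3.15 × 1.3³/36 = 0.192238 m⁴.
Centre of pressure: y_p = y_c + I_c/(y_c·A) = 1.53333 + 0.192238/(1.53333 × 2.0475) = 1.53333 + 0.0612322 = 1.59456 m along the plane.
The resultant acts 0.433333 + 0.0612322 = 0.494565 m (along the plate) below the hinge at the top edge, so the moment about the hinge is M = F × 0.494565 = 32.0446 × 0.494565 = 15.8481 kN·m.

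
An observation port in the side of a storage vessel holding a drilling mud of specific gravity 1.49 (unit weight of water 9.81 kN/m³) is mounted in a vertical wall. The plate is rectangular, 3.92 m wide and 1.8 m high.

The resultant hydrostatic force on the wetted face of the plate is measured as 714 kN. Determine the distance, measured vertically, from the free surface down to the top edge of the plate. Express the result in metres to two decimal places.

d_top ≈ 6.02 m

γ = 1.49 × 9.81 = 14.6169 kN/m³.
A = 3.92 × 1.8 = 7.056 m².
From F = γ·h_c·A, the centroid depth is h_c = 714/(14.6169 × 7.056) = 6.92284 m.
The centroid lies 1.8/2 = 0.9 m below the top edge, so the top edge sits at h_top = 6.92284 − 0.9 = 6.02284 m below the surface.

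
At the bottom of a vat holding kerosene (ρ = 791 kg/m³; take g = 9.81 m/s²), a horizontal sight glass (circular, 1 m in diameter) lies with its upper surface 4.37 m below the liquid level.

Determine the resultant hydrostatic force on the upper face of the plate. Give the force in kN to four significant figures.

γ = ρg = 791 × 9.81 / 1000 = 7.75971 kN/m³.
The plate is horizontal, so pressure is uniform at p = γ·h = 7.75971 × 4.37 = 33.9099 kN/m².
A = π(0.5)² = 0.785398 m².
F = p·A = 33.9099 × 0.785398 = 26.6328 kN.

F ≈ 26.63 kN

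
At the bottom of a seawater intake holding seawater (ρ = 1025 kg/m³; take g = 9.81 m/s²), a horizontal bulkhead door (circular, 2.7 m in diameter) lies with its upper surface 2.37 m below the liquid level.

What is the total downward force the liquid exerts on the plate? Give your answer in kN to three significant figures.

γ = ρg = 1025 × 9.81 / 1000 = 10.05525 kN/m³.
The plate is horizontal, so pressure is uniform at p = γ·h = 10.05525 × 2.37 = 23.8309 kN/m².
A = π(1.35)² = 5.72555 m².
F = p·A = 23.8309 × 5.72555 = 136.445 kN.

F ≈ 136 kN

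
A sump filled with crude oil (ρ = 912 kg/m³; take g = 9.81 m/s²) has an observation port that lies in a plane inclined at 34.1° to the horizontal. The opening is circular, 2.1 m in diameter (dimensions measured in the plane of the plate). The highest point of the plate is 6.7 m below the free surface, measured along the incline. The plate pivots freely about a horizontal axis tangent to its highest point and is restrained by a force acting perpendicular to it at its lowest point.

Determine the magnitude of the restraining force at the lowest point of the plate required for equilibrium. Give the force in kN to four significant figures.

P ≈ 69.60 kN

γ = ρg = 912 × 9.81 / 1000 = 8.94672 kN/m³.
Let θ = 34.1° be the plate's angle to the horizontal; measure y along the incline from where the plane meets the free surface. Vertical depth h = y·sinθ with sinθ = 0.560639.
The centroid is at the centre, 1.05 m below the top of the plate, so y_c = 6.7 + 1.05 = 7.75 m and h_c = 7.75 × 0.560639 = 4.34495 m.
A = π(1.05)² = 3.46361 m².
Resultant F = γ·h_c·A = 8.94672 × 4.34495 × 3.46361 = 134.641 kN.
I_c = πr⁴/4 = π × 1.05⁴/4 = 0.954656 m⁴.
Centre of pressure: y_p = y_c + I_c/(y_c·A) = 7.75 + 0.954656/(7.75 × 3.46361) = 7.75 + 0.0355645 = 7.78556 m along the plane.
The resultant acts 1.05 + 0.0355645 = 1.08556 m (along the plate) below the hinge at the top edge, so the moment about the hinge is M = F × 1.08556 = 134.641 × 1.08556 = 146.161 kN·m.
A normal force at the bottom, 2.1 m from the hinge, must supply this moment: P = 146.161/2.1 = 69.6005 kN.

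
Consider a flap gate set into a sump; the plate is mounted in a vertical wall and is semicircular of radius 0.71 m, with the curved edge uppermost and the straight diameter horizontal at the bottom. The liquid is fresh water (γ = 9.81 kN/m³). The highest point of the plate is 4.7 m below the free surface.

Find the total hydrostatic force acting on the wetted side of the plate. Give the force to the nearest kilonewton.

F ≈ 40 kN

γ = 9.81 kN/m³.
The centroid lies 4r/(3π) = 0.301333 m above the diameter, so r − 4r/(3π) = 0.71 − 0.301333 = 0.408667 m below the topmost point, so the centroid depth is h_c = 4.7 + 0.408667 = 5.10867 m.
A = πr²/2 = π × 0.71²/2 = 0.791838 m².
Resultant F = γ·h_c·A = 9.81 × 5.10867 × 0.791838 = 39.6838 kN.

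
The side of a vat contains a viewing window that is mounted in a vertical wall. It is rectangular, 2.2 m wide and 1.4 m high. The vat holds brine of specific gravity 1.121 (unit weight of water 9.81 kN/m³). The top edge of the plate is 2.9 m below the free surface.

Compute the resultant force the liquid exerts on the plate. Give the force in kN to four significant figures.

F ≈ 121.9 kN

γ = 1.121 × 9.81 = 10.99701 kN/m³.
The centroid lies 1.4/2 = 0.7 m below the top edge, so the centroid depth is h_c = 2.9 + 0.7 = 3.6 m.
A = 2.2 × 1.4 = 3.08 m².
Resultant F = γ·h_c·A = 10.99701 × 3.6 × 3.08 = 121.935 kN.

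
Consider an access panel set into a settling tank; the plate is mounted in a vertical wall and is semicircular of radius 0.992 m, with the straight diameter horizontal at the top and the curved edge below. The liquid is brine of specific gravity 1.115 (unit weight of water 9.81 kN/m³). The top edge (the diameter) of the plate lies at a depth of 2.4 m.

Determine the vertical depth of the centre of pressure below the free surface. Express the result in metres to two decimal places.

γ = 1.115 × 9.81 = 10.93815 kN/m³.
The centroid of a semicircle lies 4r/(3π) = 0.421018 m from the diameter, here below the top edge, so the centroid depth is h_c = 2.4 + 0.421018 = 2.82102 m.
A = πr²/2 = π × 0.992²/2 = 1.54576 m².
Resultant F = γ·h_c·A = 10.93815 × 2.82102 × 1.54576 = 47.6971 kN.
I_c = (π/8 − 8/(9π))·r⁴ = 0.109757 × 0.992⁴ = 0.106287 m⁴.
Centre of pressure: y_p = y_c + I_c/(y_c·A) = 2.82102 + 0.106287/(2.82102 × 1.54576) = 2.82102 + 0.0243743 = 2.84539 m along the plane.

h_p = 2.85 m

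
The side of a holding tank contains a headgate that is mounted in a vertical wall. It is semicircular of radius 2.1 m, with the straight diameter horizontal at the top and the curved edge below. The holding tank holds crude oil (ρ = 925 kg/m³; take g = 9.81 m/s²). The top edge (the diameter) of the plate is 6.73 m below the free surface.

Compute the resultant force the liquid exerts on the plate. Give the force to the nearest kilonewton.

F ≈ 479 kN

γ = ρg = 925 × 9.81 / 1000 = 9.07425 kN/m³.
The centroid of a semicircle lies 4r/(3π) = 0.891268 m from the diameter, here below the top edge, so the centroid depth is h_c = 6.73 + 0.891268 = 7.62127 m.
A = πr²/2 = π × 2.1²/2 = 6.92721 m².
Resultant F = γ·h_c·A = 9.07425 × 7.62127 × 6.92721 = 479.067 kN.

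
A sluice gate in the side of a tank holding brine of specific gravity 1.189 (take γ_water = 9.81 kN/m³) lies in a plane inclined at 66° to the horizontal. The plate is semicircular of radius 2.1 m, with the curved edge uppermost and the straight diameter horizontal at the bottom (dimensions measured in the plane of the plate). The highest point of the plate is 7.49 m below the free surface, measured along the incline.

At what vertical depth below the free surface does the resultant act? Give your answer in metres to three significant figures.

h_p = 7.98 m

γ = 1.189 × 9.81 = 11.66409 kN/m³.
Let θ = 66° be the plate's angle to the horizontal; measure y along the incline from where the plane meets the free surface. Vertical depth h = y·sinθ with sinθ = 0.913545.
The centroid lies 4r/(3π) = 0.891268 m above the diameter, so r − 4r/(3π) = 2.1 − 0.891268 = 1.20873 m below the topmost point, so y_c = 7.49 + 1.20873 = 8.69873 m and h_c = 8.69873 × 0.913545 = 7.94668 m.
A = πr²/2 = π × 2.1²/2 = 6.92721 m².
Resultant F = γ·h_c·A = 11.66409 × 7.94668 × 6.92721 = 642.089 kN.
I_c = (π/8 − 8/(9π))·r⁴ = 0.109757 × 2.1⁴ = 2.13457 m⁴.
Centre of pressure: y_p = y_c + I_c/(y_c·A) = 8.69873 + 2.13457/(8.69873 × 6.92721) = 8.69873 + 0.0354239 = 8.73415 m along the plane.
Vertically, h_p = y_p·sinθ = 8.73415 × 0.913545 = 7.97904 m.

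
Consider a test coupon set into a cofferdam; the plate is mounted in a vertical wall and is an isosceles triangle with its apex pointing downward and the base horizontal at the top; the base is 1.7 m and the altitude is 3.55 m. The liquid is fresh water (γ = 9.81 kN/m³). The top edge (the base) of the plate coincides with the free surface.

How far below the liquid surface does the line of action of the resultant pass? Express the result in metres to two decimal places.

γ = 9.81 kN/m³.
With the apex down, the centroid sits h/3 = 3.55/3 = 1.18333 m below the base (the top edge), so the centroid depth is h_c = 1.18333 m.
A = ½ × 1.7 × 3.55 = 3.0175 m².
Resultant F = γ·h_c·A = 9.81 × 1.18333 × 3.0175 = 35.0286 kN.
I_c = b·h³/36 = 1.7 × 3.55³/36 = 2.11267 m⁴.
Centre of pressure: y_p = y_c + I_c/(y_c·A) = 1.18333 + 2.11267/(1.18333 × 3.0175) = 1.18333 + 0.591669 = 1.775 m along the plane.

h_p = 1.78 m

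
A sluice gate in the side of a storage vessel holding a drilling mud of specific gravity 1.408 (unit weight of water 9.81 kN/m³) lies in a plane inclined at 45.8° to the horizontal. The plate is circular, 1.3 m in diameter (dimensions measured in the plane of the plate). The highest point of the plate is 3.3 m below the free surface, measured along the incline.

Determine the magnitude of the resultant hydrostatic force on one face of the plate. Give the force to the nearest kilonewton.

F ≈ 52 kN

γ = 1.408 × 9.81 = 13.81248 kN/m³.
Let θ = 45.8° be the plate's angle to the horizontal; measure y along the incline from where the plane meets the free surface. Vertical depth h = y·sinθ with sinθ = 0.716911.
The centroid is at the centre, 0.65 m below the top of the plate, so y_c = 3.3 + 0.65 = 3.95 m and h_c = 3.95 × 0.716911 = 2.8318 m.
A = π(0.65)² = 1.32732 m².
Resultant F = γ·h_c·A = 13.81248 × 2.8318 × 1.32732 = 51.917 kN.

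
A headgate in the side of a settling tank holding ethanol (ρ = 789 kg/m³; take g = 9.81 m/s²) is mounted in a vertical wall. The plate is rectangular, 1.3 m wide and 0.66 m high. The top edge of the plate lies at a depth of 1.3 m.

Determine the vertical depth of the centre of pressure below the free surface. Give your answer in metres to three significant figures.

h_p = 1.65 m

γ = ρg = 789 × 9.81 / 1000 = 7.74009 kN/m³.
The centroid lies 0.66/2 = 0.33 m below the top edge, so the centroid depth is h_c = 1.3 + 0.33 = 1.63 m.
A = 1.3 × 0.66 = 0.858 m².
Resultant F = γ·h_c·A = 7.74009 × 1.63 × 0.858 = 10.8248 kN.
I_c = b·h³/12 = 1.3 × 0.66³/12 = 0.0311454 m⁴.
Centre of pressure: y_p = y_c + I_c/(y_c·A) = 1.63 + 0.0311454/(1.63 × 0.858) = 1.63 + 0.0222699 = 1.65227 m along the plane.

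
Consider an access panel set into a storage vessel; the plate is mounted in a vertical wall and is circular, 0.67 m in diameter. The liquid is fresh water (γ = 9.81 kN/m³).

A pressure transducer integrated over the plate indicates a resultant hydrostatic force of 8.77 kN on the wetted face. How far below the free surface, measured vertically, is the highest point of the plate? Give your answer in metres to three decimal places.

d_top ≈ 2.201 m

γ = 9.81 kN/m³.
A = π(0.335)² = 0.352565 m².
From F = γ·h_c·A, the centroid depth is h_c = 8.77/(9.81 × 0.352565) = 2.53566 m.
The centroid is at the centre, 0.335 m below the top of the plate, so the highest point sits at h_top = 2.53566 − 0.335 = 2.20066 m below the surface.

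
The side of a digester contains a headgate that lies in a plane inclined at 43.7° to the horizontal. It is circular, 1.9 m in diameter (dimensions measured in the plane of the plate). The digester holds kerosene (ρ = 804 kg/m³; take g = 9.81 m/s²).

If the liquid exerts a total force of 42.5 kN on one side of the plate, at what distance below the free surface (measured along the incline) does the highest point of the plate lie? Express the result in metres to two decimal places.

γ = ρg = 804 × 9.81 / 1000 = 7.88724 kN/m³.
A = π(0.95)² = 2.83529 m².
From F = γ·h_c·A, the centroid depth is h_c = 42.5/(7.88724 × 2.83529) = 1.90049 m.
Let θ = 43.7° be the plate's angle to the horizontal; measure y along the incline from where the plane meets the free surface. Vertical depth h = y·sinθ with sinθ = 0.690882.
Along the incline, y_c = h_c/sinθ = 1.90049/0.690882 = 2.75082 m.
The centroid is at the centre, 0.95 m below the top of the plate, so the highest point sits at y_top = 2.75082 − 0.95 = 1.80082 m along the incline.

y_top ≈ 1.80 m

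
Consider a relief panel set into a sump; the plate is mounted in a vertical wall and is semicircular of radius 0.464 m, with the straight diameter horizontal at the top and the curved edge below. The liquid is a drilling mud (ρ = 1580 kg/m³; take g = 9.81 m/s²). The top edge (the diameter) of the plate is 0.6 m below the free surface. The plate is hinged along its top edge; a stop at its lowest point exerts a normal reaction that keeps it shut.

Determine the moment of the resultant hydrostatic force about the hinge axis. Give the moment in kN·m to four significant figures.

γ = ρg = 1580 × 9.81 / 1000 = 15.4998 kN/m³.
The centroid of a semicircle lies 4r/(3π) = 0.196928 m from the diameter, here below the top edge, so the centroid depth is h_c = 0.6 + 0.196928 = 0.796928 m.
A = πr²/2 = π × 0.464²/2 = 0.338186 m².
Resultant F = γ·h_c·A = 15.4998 × 0.796928 × 0.338186 = 4.17735 kN.
I_c = (π/8 − 8/(9π))·r⁴ = 0.109757 × 0.464⁴ = 0.0050875 m⁴.
Centre of pressure: y_p = y_c + I_c/(y_c·A) = 0.796928 + 0.0050875/(0.796928 × 0.338186) = 0.796928 + 0.0188769 = 0.815805 m along the plane.
The resultant acts 0.196928 + 0.0188769 = 0.215805 m (along the plate) below the hinge at the top edge, so the moment about the hinge is M = F × 0.215805 = 4.17735 × 0.215805 = 0.901493 kN·m.

M ≈ 0.9015 kN·m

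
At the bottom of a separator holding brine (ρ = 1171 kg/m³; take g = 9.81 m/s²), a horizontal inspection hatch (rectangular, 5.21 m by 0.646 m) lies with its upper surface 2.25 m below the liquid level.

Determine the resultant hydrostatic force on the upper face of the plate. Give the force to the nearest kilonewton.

γ = ρg = 1171 × 9.81 / 1000 = 11.48751 kN/m³.
The plate is horizontal, so pressure is uniform at p = γ·h = 11.48751 × 2.25 = 25.8469 kN/m².
A = 5.21 × 0.646 = 3.36566 m².
F = p·A = 25.8469 × 3.36566 = 86.9919 kN.

F ≈ 87 kN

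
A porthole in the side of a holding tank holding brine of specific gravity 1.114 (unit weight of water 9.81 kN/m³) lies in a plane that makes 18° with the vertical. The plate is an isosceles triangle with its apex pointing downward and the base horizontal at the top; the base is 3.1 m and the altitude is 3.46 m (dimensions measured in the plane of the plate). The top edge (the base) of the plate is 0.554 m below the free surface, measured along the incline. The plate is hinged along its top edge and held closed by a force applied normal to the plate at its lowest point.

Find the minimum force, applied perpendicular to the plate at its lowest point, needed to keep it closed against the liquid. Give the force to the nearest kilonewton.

P ≈ 42 kN

γ = 1.114 × 9.81 = 10.92834 kN/m³.
The plate makes 18° with the vertical, i.e. θ = 90° − 18° = 72° to the horizontal. Measuring y along the incline from the free-surface line, vertical depth h = y·sinθ with sinθ = 0.951057.
With the apex down, the centroid sits h/3 = 3.46/3 = 1.15333 m below the base (the top edge), so y_c = 0.554 + 1.15333 = 1.70733 m and h_c = 1.70733 × 0.951057 = 1.62377 m.
A = ½ × 3.1 × 3.46 = 5.363 m².
Resultant F = γ·h_c·A = 10.92834 × 1.62377 × 5.363 = 95.167 kN.
I_c = b·h³/36 = 3.1 × 3.46³/36 = 3.56687 m⁴.
Centre of pressure: y_p = y_c + I_c/(y_c·A) = 1.70733 + 3.56687/(1.70733 × 5.363) = 1.70733 + 0.389549 = 2.09688 m along the plane.
The resultant acts 1.15333 + 0.389549 = 1.54288 m (along the plate) below the hinge at the top edge, so the moment about the hinge is M = F × 1.54288 = 95.167 × 1.54288 = 146.831 kN·m.
A normal force at the bottom, 3.46 m from the hinge, must supply this moment: P = 146.831/3.46 = 42.4367 kN.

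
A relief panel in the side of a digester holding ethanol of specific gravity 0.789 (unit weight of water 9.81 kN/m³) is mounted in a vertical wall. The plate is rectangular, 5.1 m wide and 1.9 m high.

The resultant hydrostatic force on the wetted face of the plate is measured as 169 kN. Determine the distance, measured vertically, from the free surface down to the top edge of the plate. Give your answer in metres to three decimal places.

γ = 0.789 × 9.81 = 7.74009 kN/m³.
A = 5.1 × 1.9 = 9.69 m².
From F = γ·h_c·A, the centroid depth is h_c = 169/(7.74009 × 9.69) = 2.25329 m.
The centroid lies 1.9/2 = 0.95 m below the top edge, so the top edge sits at h_top = 2.25329 − 0.95 = 1.30329 m below the surface.

d_top ≈ 1.303 m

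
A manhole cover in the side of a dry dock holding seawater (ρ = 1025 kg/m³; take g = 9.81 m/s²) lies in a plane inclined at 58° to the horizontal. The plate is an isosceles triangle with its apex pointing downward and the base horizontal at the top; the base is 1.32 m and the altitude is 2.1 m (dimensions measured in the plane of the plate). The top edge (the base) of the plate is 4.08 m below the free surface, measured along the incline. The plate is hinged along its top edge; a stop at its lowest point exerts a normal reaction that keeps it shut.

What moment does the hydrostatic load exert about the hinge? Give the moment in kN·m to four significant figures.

γ = ρg = 1025 × 9.81 / 1000 = 10.05525 kN/m³.
Let θ = 58° be the plate's angle to the horizontal; measure y along the incline from where the plane meets the free surface. Vertical depth h = y·sinθ with sinθ = 0.848048.
With the apex down, the centroid sits h/3 = 2.1/3 = 0.7 m below the base (the top edge), so y_c = 4.08 + 0.7 = 4.78 m and h_c = 4.78 × 0.848048 = 4.05367 m.
A = ½ × 1.32 × 2.1 = 1.386 m².
Resultant F = γ·h_c·A = 10.05525 × 4.05367 × 1.386 = 56.4943 kN.
I_c = b·h³/36 = 1.32 × 2.1³/36 = 0.33957 m⁴.
Centre of pressure: y_p = y_c + I_c/(y_c·A) = 4.78 + 0.33957/(4.78 × 1.386) = 4.78 + 0.0512552 = 4.83126 m along the plane.
The resultant acts 0.7 + 0.0512552 = 0.751255 m (along the plate) below the hinge at the top edge, so the moment about the hinge is M = F × 0.751255 = 56.4943 × 0.751255 = 42.4416 kN·m.

M ≈ 42.44 kN·m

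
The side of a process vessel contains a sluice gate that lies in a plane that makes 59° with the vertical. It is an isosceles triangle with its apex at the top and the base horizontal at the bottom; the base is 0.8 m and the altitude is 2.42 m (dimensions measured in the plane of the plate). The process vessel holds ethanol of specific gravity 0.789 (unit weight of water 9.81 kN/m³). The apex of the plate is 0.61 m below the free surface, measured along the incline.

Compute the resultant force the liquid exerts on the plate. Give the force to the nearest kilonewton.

F ≈ 9 kN

γ = 0.789 × 9.81 = 7.74009 kN/m³.
The plate makes 59° with the vertical, i.e. θ = 90° − 59° = 31° to the horizontal. Measuring y along the incline from the free-surface line, vertical depth h = y·sinθ with sinθ = 0.515038.
With the apex up, the centroid sits 2h/3 = 2 × 2.42/3 = 1.61333 m below the apex, so y_c = 0.61 + 1.61333 = 2.22333 m and h_c = 2.22333 × 0.515038 = 1.1451 m.
A = ½ × 0.8 × 2.42 = 0.968 m².
Resultant F = γ·h_c·A = 7.74009 × 1.1451 × 0.968 = 8.57956 kN.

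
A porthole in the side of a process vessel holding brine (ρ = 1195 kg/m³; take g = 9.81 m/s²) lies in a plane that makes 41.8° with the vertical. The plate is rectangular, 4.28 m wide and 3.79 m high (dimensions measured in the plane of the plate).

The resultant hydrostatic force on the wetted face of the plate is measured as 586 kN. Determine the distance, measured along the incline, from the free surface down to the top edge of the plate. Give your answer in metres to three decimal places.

γ = ρg = 1195 × 9.81 / 1000 = 11.72295 kN/m³.
A = 4.28 × 3.79 = 16.2212 m².
From F = γ·h_c·A, the centroid depth is h_c = 586/(11.72295 × 16.2212) = 3.08161 m.
The plate makes 41.8° with the vertical, i.e. θ = 90° − 41.8° = 48.2° to the horizontal. Measuring y along the incline from the free-surface line, vertical depth h = y·sinθ with sinθ = 0.745476.
Along the incline, y_c = h_c/sinθ = 3.08161/0.745476 = 4.13375 m.
The centroid lies 3.79/2 = 1.895 m below the top edge, so the top edge sits at y_top = 4.13375 − 1.895 = 2.23875 m along the incline.

y_top ≈ 2.239 m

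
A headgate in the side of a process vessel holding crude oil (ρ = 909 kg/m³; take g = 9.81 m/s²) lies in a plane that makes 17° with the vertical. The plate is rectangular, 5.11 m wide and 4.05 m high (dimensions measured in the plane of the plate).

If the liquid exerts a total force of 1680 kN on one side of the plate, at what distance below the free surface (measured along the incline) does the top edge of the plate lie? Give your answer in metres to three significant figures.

y_top ≈ 7.49 m

γ = ρg = 909 × 9.81 / 1000 = 8.91729 kN/m³.
A = 5.11 × 4.05 = 20.6955 m².
From F = γ·h_c·A, the centroid depth is h_c = 1680/(8.91729 × 20.6955) = 9.10333 m.
The plate makes 17° with the vertical, i.e. θ = 90° − 17° = 73° to the horizontal. Measuring y along the incline from the free-surface line, vertical depth h = y·sinθ with sinθ = 0.956305.
Along the incline, y_c = h_c/sinθ = 9.10333/0.956305 = 9.51927 m.
The centroid lies 4.05/2 = 2.025 m below the top edge, so the top edge sits at y_top = 9.51927 − 2.025 = 7.49427 m along the incline.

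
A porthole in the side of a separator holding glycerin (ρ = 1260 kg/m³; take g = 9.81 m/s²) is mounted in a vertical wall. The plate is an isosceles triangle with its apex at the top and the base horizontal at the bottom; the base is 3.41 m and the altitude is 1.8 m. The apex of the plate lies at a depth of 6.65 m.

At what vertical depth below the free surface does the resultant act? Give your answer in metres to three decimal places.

γ = ρg = 1260 × 9.81 / 1000 = 12.3606 kN/m³.
With the apex up, the centroid sits 2h/3 = 2 × 1.8/3 = 1.2 m below the apex, so the centroid depth is h_c = 6.65 + 1.2 = 7.85 m.
A = ½ × 3.41 × 1.8 = 3.069 m².
Resultant F = γ·h_c·A = 12.3606 × 7.85 × 3.069 = 297.787 kN.
I_c = b·h³/36 = 3.41 × 1.8³/36 = 0.55242 m⁴.
Centre of pressure: y_p = y_c + I_c/(y_c·A) = 7.85 + 0.55242/(7.85 × 3.069) = 7.85 + 0.0229299 = 7.87293 m along the plane.

h_p = 7.873 m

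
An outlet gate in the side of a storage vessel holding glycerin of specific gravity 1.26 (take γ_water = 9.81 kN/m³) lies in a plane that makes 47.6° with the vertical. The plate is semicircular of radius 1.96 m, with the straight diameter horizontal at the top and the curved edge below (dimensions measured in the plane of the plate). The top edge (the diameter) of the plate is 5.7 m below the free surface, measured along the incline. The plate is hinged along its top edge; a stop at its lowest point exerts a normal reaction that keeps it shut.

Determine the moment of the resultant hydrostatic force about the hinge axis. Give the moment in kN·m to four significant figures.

M ≈ 286.8 kN·m

γ = 1.26 × 9.81 = 12.3606 kN/m³.
The plate makes 47.6° with the vertical, i.e. θ = 90° − 47.6° = 42.4° to the horizontal. Measuring y along the incline from the free-surface line, vertical depth h = y·sinθ with sinθ = 0.674302.
The centroid of a semicircle lies 4r/(3π) = 0.83185 m from the diameter, here below the top edge, so y_c = 5.7 + 0.83185 = 6.53185 m and h_c = 6.53185 × 0.674302 = 4.40444 m.
A = πr²/2 = π × 1.96²/2 = 6.03437 m².
Resultant F = γ·h_c·A = 12.3606 × 4.40444 × 6.03437 = 328.52 kN.
I_c = (π/8 − 8/(9π))·r⁴ = 0.109757 × 1.96⁴ = 1.61978 m⁴.
Centre of pressure: y_p = y_c + I_c/(y_c·A) = 6.53185 + 1.61978/(6.53185 × 6.03437) = 6.53185 + 0.0410949 = 6.57294 m along the plane.
The resultant acts 0.83185 + 0.0410949 = 0.872945 m (along the plate) below the hinge at the top edge, so the moment about the hinge is M = F × 0.872945 = 328.52 × 0.872945 = 286.78 kN·m.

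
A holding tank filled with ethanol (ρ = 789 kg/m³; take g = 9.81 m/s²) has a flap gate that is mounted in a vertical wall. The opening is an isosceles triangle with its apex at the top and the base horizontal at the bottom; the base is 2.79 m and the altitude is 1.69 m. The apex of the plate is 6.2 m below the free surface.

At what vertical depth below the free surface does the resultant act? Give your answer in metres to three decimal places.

h_p = 7.348 m

γ = ρg = 789 × 9.81 / 1000 = 7.74009 kN/m³.
With the apex up, the centroid sits 2h/3 = 2 × 1.69/3 = 1.12667 m below the apex, so the centroid depth is h_c = 6.2 + 1.12667 = 7.32667 m.
A = ½ × 2.79 × 1.69 = 2.35755 m².
Resultant F = γ·h_c·A = 7.74009 × 7.32667 × 2.35755 = 133.695 kN.
I_c = b·h³/36 = 2.79 × 1.69³/36 = 0.374078 m⁴.
Centre of pressure: y_p = y_c + I_c/(y_c·A) = 7.32667 + 0.374078/(7.32667 × 2.35755) = 7.32667 + 0.0216568 = 7.34833 m along the plane.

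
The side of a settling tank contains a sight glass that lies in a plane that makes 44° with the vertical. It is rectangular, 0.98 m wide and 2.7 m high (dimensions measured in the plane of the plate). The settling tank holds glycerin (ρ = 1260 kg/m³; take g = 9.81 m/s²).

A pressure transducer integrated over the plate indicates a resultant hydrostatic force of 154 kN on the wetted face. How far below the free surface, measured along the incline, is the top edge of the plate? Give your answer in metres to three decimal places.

γ = ρg = 1260 × 9.81 / 1000 = 12.3606 kN/m³.
A = 0.98 × 2.7 = 2.646 m².
From F = γ·h_c·A, the centroid depth is h_c = 154/(12.3606 × 2.646) = 4.70859 m.
The plate makes 44° with the vertical, i.e. θ = 90° − 44° = 46° to the horizontal. Measuring y along the incline from the free-surface line, vertical depth h = y·sinθ with sinθ = 0.719340.
Along the incline, y_c = h_c/sinθ = 4.70859/0.719340 = 6.54571 m.
The centroid lies 2.7/2 = 1.35 m below the top edge, so the top edge sits at y_top = 6.54571 − 1.35 = 5.19571 m along the incline.

y_top ≈ 5.196 m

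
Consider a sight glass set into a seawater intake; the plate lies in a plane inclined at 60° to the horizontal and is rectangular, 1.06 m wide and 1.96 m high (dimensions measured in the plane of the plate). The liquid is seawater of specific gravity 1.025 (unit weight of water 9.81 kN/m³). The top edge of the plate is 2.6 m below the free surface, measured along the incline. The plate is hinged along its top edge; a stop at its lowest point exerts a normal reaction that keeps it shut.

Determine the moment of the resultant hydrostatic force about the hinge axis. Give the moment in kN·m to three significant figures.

γ = 1.025 × 9.81 = 10.05525 kN/m³.
Let θ = 60° be the plate's angle to the horizontal; measure y along the incline from where the plane meets the free surface. Vertical depth h = y·sinθ with sinθ = 0.866025.
The centroid lies 1.96/2 = 0.98 m below the top edge, so y_c = 2.6 + 0.98 = 3.58 m and h_c = 3.58 × 0.866025 = 3.10037 m.
A = 1.06 × 1.96 = 2.0776 m².
Resultant F = γ·h_c·A = 10.05525 × 3.10037 × 2.0776 = 64.7692 kN.
I_c = b·h³/12 = 1.06 × 1.96³/12 = 0.665109 m⁴.
Centre of pressure: y_p = y_c + I_c/(y_c·A) = 3.58 + 0.665109/(3.58 × 2.0776) = 3.58 + 0.0894227 = 3.66942 m along the plane.
The resultant acts 0.98 + 0.0894227 = 1.06942 m (along the plate) below the hinge at the top edge, so the moment about the hinge is M = F × 1.06942 = 64.7692 × 1.06942 = 69.2655 kN·m.

M ≈ 69.3 kN·m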